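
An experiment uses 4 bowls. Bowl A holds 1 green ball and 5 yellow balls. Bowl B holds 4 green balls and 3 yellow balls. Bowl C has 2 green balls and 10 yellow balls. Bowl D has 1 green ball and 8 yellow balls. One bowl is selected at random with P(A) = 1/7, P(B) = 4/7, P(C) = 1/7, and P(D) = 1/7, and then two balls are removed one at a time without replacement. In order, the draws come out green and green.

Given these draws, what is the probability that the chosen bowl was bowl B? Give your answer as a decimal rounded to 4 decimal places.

0.9869

The likelihood of the observed sequence under each hypothesis: P(data | bowl A) = (1/6)(0/5) = 0; P(data | bowl B) = (4/7)(3/6) = 0.28571; P(data | bowl C) = (2/12)(1/11) = 0.015152; P(data | bowl D) = (1/9)(0/8) = 0.
The prior-weighted likelihoods are 1/7 · 0 = 0, 4/7 · 0.28571 = 0.16327, 1/7 · 0.015152 = 0.0021645, 1/7 · 0 = 0; summing to 0.16543.
Hence P(bowl B | data) = (0.16327) / (0.16543) = 0.98692.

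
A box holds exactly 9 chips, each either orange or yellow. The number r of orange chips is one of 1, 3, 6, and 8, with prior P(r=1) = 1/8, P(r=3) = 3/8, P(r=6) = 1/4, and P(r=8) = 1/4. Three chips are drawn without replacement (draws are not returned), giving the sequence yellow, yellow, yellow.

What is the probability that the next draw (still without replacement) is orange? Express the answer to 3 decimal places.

For each hypothesis, P(data | H) works out to: P(data | r = 1) = (8/9)(7/8)(6/7) = 2/3; P(data | r = 3) = (6/9)(5/8)(4/7) = 5/21; P(data | r = 6) = (3/9)(2/8)(1/7) = 1/84; P(data | r = 8) = (1/9)(0/8) = 0.
Multiplying each by its prior: 1/8 · 2/3 = 1/12, 3/8 · 5/21 = 5/56, 1/4 · 1/84 = 1/336, 1/4 · 0 = 0; these sum to 59/336.
The posterior is then P(r = 1 | data) = 28/59, P(r = 3 | data) = 30/59, P(r = 6 | data) = 1/59, P(r = 8 | data) = 0.
So P(orange next | data) = Σ P(orange next | H) P(H | data) = (1/6)(28/59) + (1/2)(30/59) + (1)(1/59) = 62/177.

0.350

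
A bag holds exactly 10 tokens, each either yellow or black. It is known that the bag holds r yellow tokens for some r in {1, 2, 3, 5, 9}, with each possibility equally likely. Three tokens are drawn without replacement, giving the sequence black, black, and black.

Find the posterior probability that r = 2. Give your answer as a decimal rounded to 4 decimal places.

0.3027

The likelihood of the observed sequence under each hypothesis: P(data | r = 1) = (9/10)(8/9)(7/8) = 7/10; P(data | r = 2) = (8/10)(7/9)(6/8) = 7/15; P(data | r = 3) = (7/10)(6/9)(5/8) = 7/24; P(data | r = 5) = (5/10)(4/9)(3/8) = 1/12; P(data | r = 9) = (1/10)(0/9) = 0.
Multiplying each by its prior: 1/5 · 7/10 = 7/50, 1/5 · 7/15 = 7/75, 1/5 · 7/24 = 7/120, 1/5 · 1/12 = 1/60, 1/5 · 0 = 0; with total 37/120.
By Bayes' rule, P(r = 2 | data) = (7/75) / (37/120) = 56/185.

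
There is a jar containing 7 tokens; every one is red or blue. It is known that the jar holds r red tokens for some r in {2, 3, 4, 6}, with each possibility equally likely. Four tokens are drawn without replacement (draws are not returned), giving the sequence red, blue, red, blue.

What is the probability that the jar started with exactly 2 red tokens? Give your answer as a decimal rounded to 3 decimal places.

0.217

Compute the likelihood of the observed sequence for each case: P(data | r = 2) = (2/7)(5/6)(1/5)(4/4) = 1/21; P(data | r = 3) = (3/7)(4/6)(2/5)(3/4) = 3/35; P(data | r = 4) = (4/7)(3/6)(3/5)(2/4) = 3/35; P(data | r = 6) = (6/7)(1/6)(5/5)(0/4) = 0.
Weighting by the prior gives 1/4 · 1/21 = 1/84, 1/4 · 3/35 = 3/140, 1/4 · 3/35 = 3/140, 1/4 · 0 = 0; these sum to 23/420.
So P(r = 2 | data) = (1/84) / (23/420) = 5/23.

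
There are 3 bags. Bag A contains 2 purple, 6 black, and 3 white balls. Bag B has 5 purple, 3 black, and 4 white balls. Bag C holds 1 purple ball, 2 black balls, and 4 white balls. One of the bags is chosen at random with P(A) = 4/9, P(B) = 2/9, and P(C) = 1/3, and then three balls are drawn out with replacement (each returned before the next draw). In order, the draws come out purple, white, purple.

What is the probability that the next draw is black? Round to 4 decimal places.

0.3137

Under each hypothesis, the probability of the observed sequence is: P(data | bag A) = (2/11)(3/11)(2/11) = 0.0090158; P(data | bag B) = (5/12)(4/12)(5/12) = 0.05787; P(data | bag C) = (1/7)(4/7)(1/7) = 0.011662.
Multiplying each by its prior: 4/9 · 0.0090158 = 0.004007, 2/9 · 0.05787 = 0.01286, 1/3 · 0.011662 = 0.0038873; these sum to 0.020754.
Dividing through by the total gives posterior P(bag A | data) = 0.19307, P(bag B | data) = 0.61963, P(bag C | data) = 0.1873.
The predictive probability is P(black next | data) = (6/11)(0.19307) + (1/4)(0.61963) + (2/7)(0.1873) = 0.31373.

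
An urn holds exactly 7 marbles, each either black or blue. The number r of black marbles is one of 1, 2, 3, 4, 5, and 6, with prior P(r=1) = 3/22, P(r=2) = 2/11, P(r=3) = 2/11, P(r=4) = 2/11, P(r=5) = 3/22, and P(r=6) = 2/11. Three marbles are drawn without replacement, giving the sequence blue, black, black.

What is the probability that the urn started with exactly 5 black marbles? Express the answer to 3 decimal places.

The likelihood of the observed sequence under each hypothesis: P(data | r = 1) = (6/7)(1/6)(0/5) = 0; P(data | r = 2) = (5/7)(2/6)(1/5) = 1/21; P(data | r = 3) = (4/7)(3/6)(2/5) = 4/35; P(data | r = 4) = (3/7)(4/6)(3/5) = 6/35; P(data | r = 5) = (2/7)(5/6)(4/5) = 4/21; P(data | r = 6) = (1/7)(6/6)(5/5) = 1/7.
Weighting by the prior gives 3/22 · 0 = 0, 2/11 · 1/21 = 2/231, 2/11 · 4/35 = 8/385, 2/11 · 6/35 = 12/385, 3/22 · 4/21 = 2/77, 2/11 · 1/7 = 2/77; these sum to 26/231.
So P(r = 5 | data) = (2/77) / (26/231) = 3/13.

0.231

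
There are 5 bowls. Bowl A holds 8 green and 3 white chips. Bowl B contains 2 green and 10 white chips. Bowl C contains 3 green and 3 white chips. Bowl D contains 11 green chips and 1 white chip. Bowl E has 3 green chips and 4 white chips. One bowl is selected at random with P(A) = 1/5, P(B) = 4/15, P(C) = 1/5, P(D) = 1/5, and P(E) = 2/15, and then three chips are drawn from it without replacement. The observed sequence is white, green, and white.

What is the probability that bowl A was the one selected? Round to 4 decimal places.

0.0980

Compute the likelihood of the observed sequence for each case: P(data | bowl A) = (3/11)(8/10)(2/9) = 0.048485; P(data | bowl B) = (10/12)(2/11)(9/10) = 0.13636; P(data | bowl C) = (3/6)(3/5)(2/4) = 0.15; P(data | bowl D) = (1/12)(11/11)(0/10) = 0; P(data | bowl E) = (4/7)(3/6)(3/5) = 0.17143.
The prior-weighted likelihoods are 1/5 · 0.048485 = 0.009697, 4/15 · 0.13636 = 0.036364, 1/5 · 0.15 = 0.03, 1/5 · 0 = 0, 2/15 · 0.17143 = 0.022857; with total 0.098918.
Hence P(bowl A | data) = (0.009697) / (0.098918) = 0.098031.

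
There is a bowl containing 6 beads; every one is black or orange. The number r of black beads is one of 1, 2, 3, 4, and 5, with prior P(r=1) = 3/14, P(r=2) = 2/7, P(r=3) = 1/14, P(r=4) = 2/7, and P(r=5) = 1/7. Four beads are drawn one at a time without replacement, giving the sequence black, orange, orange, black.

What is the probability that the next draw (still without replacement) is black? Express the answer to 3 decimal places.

0.500

Compute the likelihood of the observed sequence for each case: P(data | r = 1) = (1/6)(5/5)(4/4)(0/3) = 0; P(data | r = 2) = (2/6)(4/5)(3/4)(1/3) = 1/15; P(data | r = 3) = (3/6)(3/5)(2/4)(2/3) = 1/10; P(data | r = 4) = (4/6)(2/5)(1/4)(3/3) = 1/15; P(data | r = 5) = (5/6)(1/5)(0/4) = 0.
Multiplying each by its prior: 3/14 · 0 = 0, 2/7 · 1/15 = 2/105, 1/14 · 1/10 = 1/140, 2/7 · 1/15 = 2/105, 1/7 · 0 = 0; summing to 19/420.
Normalising, the posterior is P(r = 1 | data) = 0, P(r = 2 | data) = 8/19, P(r = 3 | data) = 3/19, P(r = 4 | data) = 8/19, P(r = 5 | data) = 0.
So P(black next | data) = Σ P(black next | H) P(H | data) = (0)(8/19) + (1/2)(3/19) + (1)(8/19) = 1/2.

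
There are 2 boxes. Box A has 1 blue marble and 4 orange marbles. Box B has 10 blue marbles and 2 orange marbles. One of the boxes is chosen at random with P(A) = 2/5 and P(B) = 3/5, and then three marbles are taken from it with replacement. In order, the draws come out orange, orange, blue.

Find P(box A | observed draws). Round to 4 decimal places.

The likelihood of the observed sequence under each hypothesis: P(data | box A) = (4/5)(4/5)(1/5) = 0.128; P(data | box B) = (2/12)(2/12)(10/12) = 0.023148.
Multiplying each by its prior: 2/5 · 0.128 = 0.0512, 3/5 · 0.023148 = 0.013889; summing to 0.065089.
Hence P(box A | data) = (0.0512) / (0.065089) = 0.78662.

0.7866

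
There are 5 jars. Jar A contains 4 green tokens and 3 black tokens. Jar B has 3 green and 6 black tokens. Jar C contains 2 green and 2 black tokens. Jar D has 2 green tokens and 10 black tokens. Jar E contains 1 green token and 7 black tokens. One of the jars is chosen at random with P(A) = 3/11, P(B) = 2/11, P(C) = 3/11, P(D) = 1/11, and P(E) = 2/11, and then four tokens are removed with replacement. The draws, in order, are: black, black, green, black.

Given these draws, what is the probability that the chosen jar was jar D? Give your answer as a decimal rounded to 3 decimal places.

0.123

The likelihood of the observed sequence under each hypothesis: P(data | jar A) = (3/7)(3/7)(4/7)(3/7) = 0.044981; P(data | jar B) = (6/9)(6/9)(3/9)(6/9) = 0.098765; P(data | jar C) = (2/4)(2/4)(2/4)(2/4) = 0.0625; P(data | jar D) = (10/12)(10/12)(2/12)(10/12) = 0.096451; P(data | jar E) = (7/8)(7/8)(1/8)(7/8) = 0.08374.
The prior-weighted likelihoods are 3/11 · 0.044981 = 0.012268, 2/11 · 0.098765 = 0.017957, 3/11 · 0.0625 = 0.017045, 1/11 · 0.096451 = 0.0087682, 2/11 · 0.08374 = 0.015225; with total 0.071264.
Therefore the posterior P(jar D | data) = (0.0087682) / (0.071264) = 0.12304.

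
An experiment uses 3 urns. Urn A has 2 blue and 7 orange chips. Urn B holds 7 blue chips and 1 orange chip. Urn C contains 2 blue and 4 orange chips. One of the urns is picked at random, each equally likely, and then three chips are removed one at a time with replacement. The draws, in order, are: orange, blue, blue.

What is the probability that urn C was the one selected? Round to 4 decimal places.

The likelihood of the observed sequence under each hypothesis: P(data | urn A) = (7/9)(2/9)(2/9) = 0.038409; P(data | urn B) = (1/8)(7/8)(7/8) = 0.095703; P(data | urn C) = (4/6)(2/6)(2/6) = 0.074074.
Weighting by the prior gives 1/3 · 0.038409 = 0.012803, 1/3 · 0.095703 = 0.031901, 1/3 · 0.074074 = 0.024691; these sum to 0.069395.
Therefore the posterior P(urn C | data) = (0.024691) / (0.069395) = 0.35581.

0.3558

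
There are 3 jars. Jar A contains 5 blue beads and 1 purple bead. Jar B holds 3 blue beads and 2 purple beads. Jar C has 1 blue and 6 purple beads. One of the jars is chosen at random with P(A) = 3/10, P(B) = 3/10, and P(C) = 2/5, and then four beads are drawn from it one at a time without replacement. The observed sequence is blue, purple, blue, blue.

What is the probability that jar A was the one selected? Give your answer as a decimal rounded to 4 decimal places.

0.6250

Compute the likelihood of the observed sequence for each case: P(data | jar A) = (5/6)(1/5)(4/4)(3/3) = 1/6; P(data | jar B) = (3/5)(2/4)(2/3)(1/2) = 1/10; P(data | jar C) = (1/7)(6/6)(0/5) = 0.
Multiplying each by its prior: 3/10 · 1/6 = 1/20, 3/10 · 1/10 = 3/100, 2/5 · 0 = 0; these sum to 2/25.
By Bayes' rule, P(jar A | data) = (1/20) / (2/25) = 5/8.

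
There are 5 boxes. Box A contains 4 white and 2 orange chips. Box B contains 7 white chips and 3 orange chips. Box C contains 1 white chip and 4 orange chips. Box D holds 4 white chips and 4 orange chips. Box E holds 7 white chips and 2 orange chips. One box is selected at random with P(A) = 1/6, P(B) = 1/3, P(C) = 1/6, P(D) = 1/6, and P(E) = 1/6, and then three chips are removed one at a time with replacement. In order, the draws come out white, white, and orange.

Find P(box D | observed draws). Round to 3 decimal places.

Compute the likelihood of the observed sequence for each case: P(data | box A) = (4/6)(4/6)(2/6) = 0.14815; P(data | box B) = (7/10)(7/10)(3/10) = 0.147; P(data | box C) = (1/5)(1/5)(4/5) = 0.032; P(data | box D) = (4/8)(4/8)(4/8) = 0.125; P(data | box E) = (7/9)(7/9)(2/9) = 0.13443.
Weighting by the prior gives 1/6 · 0.14815 = 0.024691, 1/3 · 0.147 = 0.049, 1/6 · 0.032 = 0.0053333, 1/6 · 0.125 = 0.020833, 1/6 · 0.13443 = 0.022405; with total 0.12226.
By Bayes' rule, P(box D | data) = (0.020833) / (0.12226) = 0.1704.

0.170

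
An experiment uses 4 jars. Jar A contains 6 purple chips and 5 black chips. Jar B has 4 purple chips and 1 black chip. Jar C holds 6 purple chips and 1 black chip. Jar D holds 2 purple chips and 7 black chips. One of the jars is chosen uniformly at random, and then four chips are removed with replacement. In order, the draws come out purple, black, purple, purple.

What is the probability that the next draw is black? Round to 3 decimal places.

Compute the likelihood of the observed sequence for each case: P(data | jar A) = (6/11)(5/11)(6/11)(6/11) = 0.073765; P(data | jar B) = (4/5)(1/5)(4/5)(4/5) = 0.1024; P(data | jar C) = (6/7)(1/7)(6/7)(6/7) = 0.089963; P(data | jar D) = (2/9)(7/9)(2/9)(2/9) = 0.0085353.
Multiplying each by its prior: 1/4 · 0.073765 = 0.018441, 1/4 · 0.1024 = 0.0256, 1/4 · 0.089963 = 0.022491, 1/4 · 0.0085353 = 0.0021338; summing to 0.068666.
Normalising, the posterior is P(jar A | data) = 0.26857, P(jar B | data) = 0.37282, P(jar C | data) = 0.32754, P(jar D | data) = 0.031075.
So P(black next | data) = Σ P(black next | H) P(H | data) = (5/11)(0.26857) + (1/5)(0.37282) + (1/7)(0.32754) + (7/9)(0.031075) = 0.2676.

0.268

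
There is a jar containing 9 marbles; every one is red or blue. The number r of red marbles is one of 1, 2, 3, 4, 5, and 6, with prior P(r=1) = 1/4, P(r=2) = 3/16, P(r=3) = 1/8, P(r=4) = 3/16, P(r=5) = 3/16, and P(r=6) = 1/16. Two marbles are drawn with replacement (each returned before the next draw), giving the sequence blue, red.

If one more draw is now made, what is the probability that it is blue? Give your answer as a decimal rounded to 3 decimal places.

0.609

Under each hypothesis, the probability of the observed sequence is: P(data | r = 1) = (8/9)(1/9) = 8/81; P(data | r = 2) = (7/9)(2/9) = 14/81; P(data | r = 3) = (6/9)(3/9) = 2/9; P(data | r = 4) = (5/9)(4/9) = 20/81; P(data | r = 5) = (4/9)(5/9) = 20/81; P(data | r = 6) = (3/9)(6/9) = 2/9.
The prior-weighted likelihoods are 1/4 · 8/81 = 2/81, 3/16 · 14/81 = 7/216, 1/8 · 2/9 = 1/36, 3/16 · 20/81 = 5/108, 3/16 · 20/81 = 5/108, 1/16 · 2/9 = 1/72; summing to 31/162.
Dividing through by the total gives posterior P(r = 1 | data) = 4/31, P(r = 2 | data) = 21/124, P(r = 3 | data) = 9/62, P(r = 4 | data) = 15/62, P(r = 5 | data) = 15/62, P(r = 6 | data) = 9/124.
Averaging over the posterior, P(blue next | data) = (8/9)(4/31) + (7/9)(21/124) + (2/3)(9/62) + (5/9)(15/62) + (4/9)(15/62) + (1/3)(9/124) = 170/279.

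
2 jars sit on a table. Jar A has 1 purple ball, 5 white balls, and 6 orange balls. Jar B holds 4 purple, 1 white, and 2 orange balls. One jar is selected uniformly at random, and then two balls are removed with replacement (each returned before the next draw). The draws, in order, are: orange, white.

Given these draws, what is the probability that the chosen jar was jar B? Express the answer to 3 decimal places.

0.164

The likelihood of the observed sequence under each hypothesis: P(data | jar A) = (6/12)(5/12) = 0.20833; P(data | jar B) = (2/7)(1/7) = 0.040816.
Multiplying each by its prior: 1/2 · 0.20833 = 0.10417, 1/2 · 0.040816 = 0.020408; summing to 0.12457.
Therefore the posterior P(jar B | data) = (0.020408) / (0.12457) = 0.16382.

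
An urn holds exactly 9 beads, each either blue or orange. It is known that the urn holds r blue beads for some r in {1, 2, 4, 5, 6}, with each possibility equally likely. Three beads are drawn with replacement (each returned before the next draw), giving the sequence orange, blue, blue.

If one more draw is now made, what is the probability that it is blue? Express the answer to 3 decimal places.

Compute the likelihood of the observed sequence for each case: P(data | r = 1) = (8/9)(1/9)(1/9) = 0.010974; P(data | r = 2) = (7/9)(2/9)(2/9) = 0.038409; P(data | r = 4) = (5/9)(4/9)(4/9) = 0.10974; P(data | r = 5) = (4/9)(5/9)(5/9) = 0.13717; P(data | r = 6) = (3/9)(6/9)(6/9) = 0.14815.
Weighting by the prior gives 1/5 · 0.010974 = 0.0021948, 1/5 · 0.038409 = 0.0076818, 1/5 · 0.10974 = 0.021948, 1/5 · 0.13717 = 0.027435, 1/5 · 0.14815 = 0.02963; with total 0.088889.
Dividing through by the total gives posterior P(r = 1 | data) = 0.024691, P(r = 2 | data) = 0.08642, P(r = 4 | data) = 0.24691, P(r = 5 | data) = 0.30864, P(r = 6 | data) = 0.33333.
Averaging over the posterior, P(blue next | data) = (1/9)(0.024691) + (2/9)(0.08642) + (4/9)(0.24691) + (5/9)(0.30864) + (2/3)(0.33333) = 0.52538.

0.525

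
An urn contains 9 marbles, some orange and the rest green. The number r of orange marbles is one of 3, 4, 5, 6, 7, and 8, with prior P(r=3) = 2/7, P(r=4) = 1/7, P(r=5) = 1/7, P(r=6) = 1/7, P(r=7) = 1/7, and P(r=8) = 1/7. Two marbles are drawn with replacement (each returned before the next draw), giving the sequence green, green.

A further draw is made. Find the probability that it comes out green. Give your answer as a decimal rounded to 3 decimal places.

0.575

The likelihood of the observed sequence under each hypothesis: P(data | r = 3) = (6/9)(6/9) = 4/9; P(data | r = 4) = (5/9)(5/9) = 25/81; P(data | r = 5) = (4/9)(4/9) = 16/81; P(data | r = 6) = (3/9)(3/9) = 1/9; P(data | r = 7) = (2/9)(2/9) = 4/81; P(data | r = 8) = (1/9)(1/9) = 1/81.
Weighting by the prior gives 2/7 · 4/9 = 8/63, 1/7 · 25/81 = 25/567, 1/7 · 16/81 = 16/567, 1/7 · 1/9 = 1/63, 1/7 · 4/81 = 4/567, 1/7 · 1/81 = 1/567; summing to 127/567.
Normalising, the posterior is P(r = 3 | data) = 72/127, P(r = 4 | data) = 25/127, P(r = 5 | data) = 16/127, P(r = 6 | data) = 9/127, P(r = 7 | data) = 4/127, P(r = 8 | data) = 1/127.
Averaging over the posterior, P(green next | data) = (2/3)(72/127) + (5/9)(25/127) + (4/9)(16/127) + (1/3)(9/127) + (2/9)(4/127) + (1/9)(1/127) = 73/127.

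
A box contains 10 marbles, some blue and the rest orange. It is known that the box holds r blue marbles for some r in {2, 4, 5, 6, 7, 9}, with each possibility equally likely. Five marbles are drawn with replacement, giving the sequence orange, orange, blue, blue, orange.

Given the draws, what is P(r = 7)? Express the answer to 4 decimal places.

For each hypothesis, P(data | H) works out to: P(data | r = 2) = (8/10)(8/10)(2/10)(2/10)(8/10) = 0.02048; P(data | r = 4) = (6/10)(6/10)(4/10)(4/10)(6/10) = 0.03456; P(data | r = 5) = (5/10)(5/10)(5/10)(5/10)(5/10) = 0.03125; P(data | r = 6) = (4/10)(4/10)(6/10)(6/10)(4/10) = 0.02304; P(data | r = 7) = (3/10)(3/10)(7/10)(7/10)(3/10) = 0.01323; P(data | r = 9) = (1/10)(1/10)(9/10)(9/10)(1/10) = 0.00081.
Multiplying each by its prior: 1/6 · 0.02048 = 0.0034133, 1/6 · 0.03456 = 0.00576, 1/6 · 0.03125 = 0.0052083, 1/6 · 0.02304 = 0.00384, 1/6 · 0.01323 = 0.002205, 1/6 · 0.00081 = 0.000135; summing to 0.020562.
So P(r = 7 | data) = (0.002205) / (0.020562) = 0.10724.

0.1072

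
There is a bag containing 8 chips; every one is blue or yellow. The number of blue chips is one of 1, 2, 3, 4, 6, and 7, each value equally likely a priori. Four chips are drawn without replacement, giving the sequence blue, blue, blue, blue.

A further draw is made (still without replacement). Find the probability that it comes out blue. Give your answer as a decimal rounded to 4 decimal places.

0.6618

Compute the likelihood of the observed sequence for each case: P(data | r = 1) = (1/8)(0/7) = 0; P(data | r = 2) = (2/8)(1/7)(0/6) = 0; P(data | r = 3) = (3/8)(2/7)(1/6)(0/5) = 0; P(data | r = 4) = (4/8)(3/7)(2/6)(1/5) = 1/70; P(data | r = 6) = (6/8)(5/7)(4/6)(3/5) = 3/14; P(data | r = 7) = (7/8)(6/7)(5/6)(4/5) = 1/2.
Weighting by the prior gives 1/6 · 0 = 0, 1/6 · 0 = 0, 1/6 · 0 = 0, 1/6 · 1/70 = 1/420, 1/6 · 3/14 = 1/28, 1/6 · 1/2 = 1/12; summing to 17/140.
The posterior is then P(r = 1 | data) = 0, P(r = 2 | data) = 0, P(r = 3 | data) = 0, P(r = 4 | data) = 1/51, P(r = 6 | data) = 5/17, P(r = 7 | data) = 35/51.
So P(blue next | data) = Σ P(blue next | H) P(H | data) = (0)(1/51) + (1/2)(5/17) + (3/4)(35/51) = 45/68.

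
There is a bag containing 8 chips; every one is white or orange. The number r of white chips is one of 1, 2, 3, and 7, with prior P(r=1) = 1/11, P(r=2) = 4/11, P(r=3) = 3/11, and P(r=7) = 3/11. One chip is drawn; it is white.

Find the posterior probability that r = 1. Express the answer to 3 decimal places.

Compute the likelihood of this draw for each case: P(data | r = 1) = (1/8) = 1/8; P(data | r = 2) = (2/8) = 1/4; P(data | r = 3) = (3/8) = 3/8; P(data | r = 7) = (7/8) = 7/8.
The prior-weighted likelihoods are 1/11 · 1/8 = 1/88, 4/11 · 1/4 = 1/11, 3/11 · 3/8 = 9/88, 3/11 · 7/8 = 21/88; with total 39/88.
Therefore the posterior P(r = 1 | data) = (1/88) / (39/88) = 1/39.

0.026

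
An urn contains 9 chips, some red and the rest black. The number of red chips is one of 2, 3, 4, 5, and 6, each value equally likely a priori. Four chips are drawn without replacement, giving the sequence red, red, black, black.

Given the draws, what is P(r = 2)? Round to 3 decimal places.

Under each hypothesis, the probability of the observed sequence is: P(data | r = 2) = (2/9)(1/8)(7/7)(6/6) = 1/36; P(data | r = 3) = (3/9)(2/8)(6/7)(5/6) = 5/84; P(data | r = 4) = (4/9)(3/8)(5/7)(4/6) = 5/63; P(data | r = 5) = (5/9)(4/8)(4/7)(3/6) = 5/63; P(data | r = 6) = (6/9)(5/8)(3/7)(2/6) = 5/84.
Weighting by the prior gives 1/5 · 1/36 = 1/180, 1/5 · 5/84 = 1/84, 1/5 · 5/63 = 1/63, 1/5 · 5/63 = 1/63, 1/5 · 5/84 = 1/84; with total 11/180.
By Bayes' rule, P(r = 2 | data) = (1/180) / (11/180) = 1/11.

0.091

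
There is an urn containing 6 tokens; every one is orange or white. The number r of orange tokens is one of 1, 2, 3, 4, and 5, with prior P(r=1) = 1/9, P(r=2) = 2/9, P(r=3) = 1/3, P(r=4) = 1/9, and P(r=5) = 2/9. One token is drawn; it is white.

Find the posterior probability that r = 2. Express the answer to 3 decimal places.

0.308

Compute the likelihood of this draw for each case: P(data | r = 1) = (5/6) = 5/6; P(data | r = 2) = (4/6) = 2/3; P(data | r = 3) = (3/6) = 1/2; P(data | r = 4) = (2/6) = 1/3; P(data | r = 5) = (1/6) = 1/6.
Weighting by the prior gives 1/9 · 5/6 = 5/54, 2/9 · 2/3 = 4/27, 1/3 · 1/2 = 1/6, 1/9 · 1/3 = 1/27, 2/9 · 1/6 = 1/27; summing to 13/27.
By Bayes' rule, P(r = 2 | data) = (4/27) / (13/27) = 4/13.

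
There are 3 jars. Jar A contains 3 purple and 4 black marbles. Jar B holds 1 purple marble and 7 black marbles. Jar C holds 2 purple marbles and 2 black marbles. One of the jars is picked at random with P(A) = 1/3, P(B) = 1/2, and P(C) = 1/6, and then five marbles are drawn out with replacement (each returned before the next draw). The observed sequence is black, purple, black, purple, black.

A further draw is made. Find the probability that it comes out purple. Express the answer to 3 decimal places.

Compute the likelihood of the observed sequence for each case: P(data | jar A) = (4/7)(3/7)(4/7)(3/7)(4/7) = 0.034271; P(data | jar B) = (7/8)(1/8)(7/8)(1/8)(7/8) = 0.010468; P(data | jar C) = (2/4)(2/4)(2/4)(2/4)(2/4) = 0.03125.
Weighting by the prior gives 1/3 · 0.034271 = 0.011424, 1/2 · 0.010468 = 0.0052338, 1/6 · 0.03125 = 0.0052083; these sum to 0.021866.
Normalising, the posterior is P(jar A | data) = 0.52245, P(jar B | data) = 0.23936, P(jar C | data) = 0.23819.
Averaging over the posterior, P(purple next | data) = (3/7)(0.52245) + (1/8)(0.23936) + (1/2)(0.23819) = 0.37292.

0.373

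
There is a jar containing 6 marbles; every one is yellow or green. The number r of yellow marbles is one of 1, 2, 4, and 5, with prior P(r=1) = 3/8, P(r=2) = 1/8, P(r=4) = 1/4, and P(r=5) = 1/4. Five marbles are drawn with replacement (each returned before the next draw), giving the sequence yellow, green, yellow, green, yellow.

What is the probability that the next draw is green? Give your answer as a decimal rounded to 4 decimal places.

0.3732

For each hypothesis, P(data | H) works out to: P(data | r = 1) = (1/6)(5/6)(1/6)(5/6)(1/6) = 0.003215; P(data | r = 2) = (2/6)(4/6)(2/6)(4/6)(2/6) = 0.016461; P(data | r = 4) = (4/6)(2/6)(4/6)(2/6)(4/6) = 0.032922; P(data | r = 5) = (5/6)(1/6)(5/6)(1/6)(5/6) = 0.016075.
Weighting by the prior gives 3/8 · 0.003215 = 0.0012056, 1/8 · 0.016461 = 0.0020576, 1/4 · 0.032922 = 0.0082305, 1/4 · 0.016075 = 0.0040188; summing to 0.015512.
The posterior is then P(r = 1 | data) = 0.07772, P(r = 2 | data) = 0.13264, P(r = 4 | data) = 0.53057, P(r = 5 | data) = 0.25907.
The predictive probability is P(green next | data) = (5/6)(0.07772) + (2/3)(0.13264) + (1/3)(0.53057) + (1/6)(0.25907) = 0.37323.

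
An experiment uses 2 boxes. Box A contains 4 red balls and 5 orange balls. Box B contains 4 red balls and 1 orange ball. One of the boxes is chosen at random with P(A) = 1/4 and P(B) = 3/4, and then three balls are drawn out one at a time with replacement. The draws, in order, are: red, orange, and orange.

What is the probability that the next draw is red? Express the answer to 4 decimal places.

Compute the likelihood of the observed sequence for each case: P(data | box A) = (4/9)(5/9)(5/9) = 0.13717; P(data | box B) = (4/5)(1/5)(1/5) = 0.032.
The prior-weighted likelihoods are 1/4 · 0.13717 = 0.034294, 3/4 · 0.032 = 0.024; with total 0.058294.
The posterior is then P(box A | data) = 0.58829, P(box B | data) = 0.41171.
So P(red next | data) = Σ P(red next | H) P(H | data) = (4/9)(0.58829) + (4/5)(0.41171) = 0.59083.

0.5908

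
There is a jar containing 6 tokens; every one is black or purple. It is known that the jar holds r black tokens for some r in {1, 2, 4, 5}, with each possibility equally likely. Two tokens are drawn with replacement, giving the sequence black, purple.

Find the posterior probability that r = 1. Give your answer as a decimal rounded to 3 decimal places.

0.192

For each hypothesis, P(data | H) works out to: P(data | r = 1) = (1/6)(5/6) = 5/36; P(data | r = 2) = (2/6)(4/6) = 2/9; P(data | r = 4) = (4/6)(2/6) = 2/9; P(data | r = 5) = (5/6)(1/6) = 5/36.
The prior-weighted likelihoods are 1/4 · 5/36 = 5/144, 1/4 · 2/9 = 1/18, 1/4 · 2/9 = 1/18, 1/4 · 5/36 = 5/144; summing to 13/72.
Hence P(r = 1 | data) = (5/144) / (13/72) = 5/26.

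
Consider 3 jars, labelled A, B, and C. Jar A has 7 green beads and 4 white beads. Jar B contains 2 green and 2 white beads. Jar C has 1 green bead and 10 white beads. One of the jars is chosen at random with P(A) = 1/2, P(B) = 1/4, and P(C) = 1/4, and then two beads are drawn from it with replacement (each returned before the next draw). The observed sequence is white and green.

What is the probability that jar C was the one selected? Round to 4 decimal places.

Under each hypothesis, the probability of the observed sequence is: P(data | jar A) = (4/11)(7/11) = 28/121; P(data | jar B) = (2/4)(2/4) = 1/4; P(data | jar C) = (10/11)(1/11) = 10/121.
Multiplying each by its prior: 1/2 · 28/121 = 14/121, 1/4 · 1/4 = 1/16, 1/4 · 10/121 = 5/242; with total 35/176.
By Bayes' rule, P(jar C | data) = (5/242) / (35/176) = 8/77.

0.1039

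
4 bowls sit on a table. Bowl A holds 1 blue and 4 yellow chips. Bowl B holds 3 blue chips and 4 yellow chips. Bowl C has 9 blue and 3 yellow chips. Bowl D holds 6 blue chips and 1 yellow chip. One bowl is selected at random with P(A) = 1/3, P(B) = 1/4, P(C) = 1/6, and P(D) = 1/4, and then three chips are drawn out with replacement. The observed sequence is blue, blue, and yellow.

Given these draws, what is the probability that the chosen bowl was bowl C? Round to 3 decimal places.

0.271

Compute the likelihood of the observed sequence for each case: P(data | bowl A) = (1/5)(1/5)(4/5) = 0.032; P(data | bowl B) = (3/7)(3/7)(4/7) = 0.10496; P(data | bowl C) = (9/12)(9/12)(3/12) = 0.14062; P(data | bowl D) = (6/7)(6/7)(1/7) = 0.10496.
The prior-weighted likelihoods are 1/3 · 0.032 = 0.010667, 1/4 · 0.10496 = 0.026239, 1/6 · 0.14062 = 0.023438, 1/4 · 0.10496 = 0.026239; with total 0.086582.
So P(bowl C | data) = (0.023438) / (0.086582) = 0.2707.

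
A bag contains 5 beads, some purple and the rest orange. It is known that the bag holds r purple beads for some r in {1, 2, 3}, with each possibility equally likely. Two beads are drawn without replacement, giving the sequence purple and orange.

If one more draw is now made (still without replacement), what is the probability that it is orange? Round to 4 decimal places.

For each hypothesis, P(data | H) works out to: P(data | r = 1) = (1/5)(4/4) = 1/5; P(data | r = 2) = (2/5)(3/4) = 3/10; P(data | r = 3) = (3/5)(2/4) = 3/10.
The prior-weighted likelihoods are 1/3 · 1/5 = 1/15, 1/3 · 3/10 = 1/10, 1/3 · 3/10 = 1/10; summing to 4/15.
Normalising, the posterior is P(r = 1 | data) = 1/4, P(r = 2 | data) = 3/8, P(r = 3 | data) = 3/8.
So P(orange next | data) = Σ P(orange next | H) P(H | data) = (1)(1/4) + (2/3)(3/8) + (1/3)(3/8) = 5/8.

0.6250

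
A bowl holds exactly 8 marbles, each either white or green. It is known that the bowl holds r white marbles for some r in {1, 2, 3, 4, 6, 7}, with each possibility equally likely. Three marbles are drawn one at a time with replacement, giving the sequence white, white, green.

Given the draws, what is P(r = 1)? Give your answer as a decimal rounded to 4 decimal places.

For each hypothesis, P(data | H) works out to: P(data | r = 1) = (1/8)(1/8)(7/8) = 0.013672; P(data | r = 2) = (2/8)(2/8)(6/8) = 0.046875; P(data | r = 3) = (3/8)(3/8)(5/8) = 0.087891; P(data | r = 4) = (4/8)(4/8)(4/8) = 0.125; P(data | r = 6) = (6/8)(6/8)(2/8) = 0.14062; P(data | r = 7) = (7/8)(7/8)(1/8) = 0.095703.
The prior-weighted likelihoods are 1/6 · 0.013672 = 0.0022786, 1/6 · 0.046875 = 0.0078125, 1/6 · 0.087891 = 0.014648, 1/6 · 0.125 = 0.020833, 1/6 · 0.14062 = 0.023438, 1/6 · 0.095703 = 0.015951; these sum to 0.084961.
Hence P(r = 1 | data) = (0.0022786) / (0.084961) = 0.02682.

0.0268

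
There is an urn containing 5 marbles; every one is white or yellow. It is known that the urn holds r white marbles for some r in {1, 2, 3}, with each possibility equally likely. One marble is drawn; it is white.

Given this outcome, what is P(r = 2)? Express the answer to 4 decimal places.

Compute the likelihood of this draw for each case: P(data | r = 1) = (1/5) = 1/5; P(data | r = 2) = (2/5) = 2/5; P(data | r = 3) = (3/5) = 3/5.
Weighting by the prior gives 1/3 · 1/5 = 1/15, 1/3 · 2/5 = 2/15, 1/3 · 3/5 = 1/5; summing to 2/5.
Hence P(r = 2 | data) = (2/15) / (2/5) = 1/3.

0.3333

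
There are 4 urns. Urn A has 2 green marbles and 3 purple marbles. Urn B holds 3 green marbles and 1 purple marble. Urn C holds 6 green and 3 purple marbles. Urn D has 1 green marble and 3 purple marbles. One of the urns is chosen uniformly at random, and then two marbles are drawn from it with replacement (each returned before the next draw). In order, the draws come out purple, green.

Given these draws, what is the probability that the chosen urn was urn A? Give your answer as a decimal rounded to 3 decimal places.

0.287

Compute the likelihood of the observed sequence for each case: P(data | urn A) = (3/5)(2/5) = 0.24; P(data | urn B) = (1/4)(3/4) = 0.1875; P(data | urn C) = (3/9)(6/9) = 0.22222; P(data | urn D) = (3/4)(1/4) = 0.1875.
Multiplying each by its prior: 1/4 · 0.24 = 0.06, 1/4 · 0.1875 = 0.046875, 1/4 · 0.22222 = 0.055556, 1/4 · 0.1875 = 0.046875; with total 0.20931.
By Bayes' rule, P(urn A | data) = (0.06) / (0.20931) = 0.28666.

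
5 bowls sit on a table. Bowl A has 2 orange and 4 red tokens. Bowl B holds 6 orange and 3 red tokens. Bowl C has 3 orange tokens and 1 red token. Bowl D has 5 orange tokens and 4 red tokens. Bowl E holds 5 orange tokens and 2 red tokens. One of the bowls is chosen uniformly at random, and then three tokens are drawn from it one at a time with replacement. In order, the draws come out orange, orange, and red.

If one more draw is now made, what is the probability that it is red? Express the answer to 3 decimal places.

0.366

Under each hypothesis, the probability of the observed sequence is: P(data | bowl A) = (2/6)(2/6)(4/6) = 0.074074; P(data | bowl B) = (6/9)(6/9)(3/9) = 0.14815; P(data | bowl C) = (3/4)(3/4)(1/4) = 0.14062; P(data | bowl D) = (5/9)(5/9)(4/9) = 0.13717; P(data | bowl E) = (5/7)(5/7)(2/7) = 0.14577.
The prior-weighted likelihoods are 1/5 · 0.074074 = 0.014815, 1/5 · 0.14815 = 0.02963, 1/5 · 0.14062 = 0.028125, 1/5 · 0.13717 = 0.027435, 1/5 · 0.14577 = 0.029155; these sum to 0.12916.
Normalising, the posterior is P(bowl A | data) = 0.1147, P(bowl B | data) = 0.2294, P(bowl C | data) = 0.21776, P(bowl D | data) = 0.21241, P(bowl E | data) = 0.22573.
Averaging over the posterior, P(red next | data) = (2/3)(0.1147) + (1/3)(0.2294) + (1/4)(0.21776) + (4/9)(0.21241) + (2/7)(0.22573) = 0.36627.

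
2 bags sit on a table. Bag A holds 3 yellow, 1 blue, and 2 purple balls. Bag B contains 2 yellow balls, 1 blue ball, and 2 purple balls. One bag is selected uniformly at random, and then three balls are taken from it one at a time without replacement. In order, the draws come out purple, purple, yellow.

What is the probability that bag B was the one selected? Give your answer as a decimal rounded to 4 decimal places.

The likelihood of the observed sequence under each hypothesis: P(data | bag A) = (2/6)(1/5)(3/4) = 1/20; P(data | bag B) = (2/5)(1/4)(2/3) = 1/15.
Multiplying each by its prior: 1/2 · 1/20 = 1/40, 1/2 · 1/15 = 1/30; summing to 7/120.
Hence P(bag B | data) = (1/30) / (7/120) = 4/7.

0.5714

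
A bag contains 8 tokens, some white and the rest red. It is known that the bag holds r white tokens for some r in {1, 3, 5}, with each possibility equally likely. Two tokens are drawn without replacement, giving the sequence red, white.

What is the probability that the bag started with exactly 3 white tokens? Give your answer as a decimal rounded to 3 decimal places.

The likelihood of the observed sequence under each hypothesis: P(data | r = 1) = (7/8)(1/7) = 1/8; P(data | r = 3) = (5/8)(3/7) = 15/56; P(data | r = 5) = (3/8)(5/7) = 15/56.
The prior-weighted likelihoods are 1/3 · 1/8 = 1/24, 1/3 · 15/56 = 5/56, 1/3 · 15/56 = 5/56; with total 37/168.
Therefore the posterior P(r = 3 | data) = (5/56) / (37/168) = 15/37.

0.405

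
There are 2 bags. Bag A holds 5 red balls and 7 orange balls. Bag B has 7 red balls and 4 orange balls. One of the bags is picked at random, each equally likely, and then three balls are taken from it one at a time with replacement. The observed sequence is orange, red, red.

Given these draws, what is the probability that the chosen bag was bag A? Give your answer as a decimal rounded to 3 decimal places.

For each hypothesis, P(data | H) works out to: P(data | bag A) = (7/12)(5/12)(5/12) = 0.10127; P(data | bag B) = (4/11)(7/11)(7/11) = 0.14726.
Weighting by the prior gives 1/2 · 0.10127 = 0.050637, 1/2 · 0.14726 = 0.073629; these sum to 0.12427.
Hence P(bag A | data) = (0.050637) / (0.12427) = 0.40749.

0.407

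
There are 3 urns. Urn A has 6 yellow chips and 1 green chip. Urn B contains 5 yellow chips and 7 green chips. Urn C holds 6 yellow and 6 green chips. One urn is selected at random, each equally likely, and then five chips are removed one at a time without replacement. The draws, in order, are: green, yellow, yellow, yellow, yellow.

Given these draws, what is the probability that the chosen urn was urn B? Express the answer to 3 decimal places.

The likelihood of the observed sequence under each hypothesis: P(data | urn A) = (1/7)(6/6)(5/5)(4/4)(3/3) = 0.14286; P(data | urn B) = (7/12)(5/11)(4/10)(3/9)(2/8) = 0.0088384; P(data | urn C) = (6/12)(6/11)(5/10)(4/9)(3/8) = 0.022727.
Weighting by the prior gives 1/3 · 0.14286 = 0.047619, 1/3 · 0.0088384 = 0.0029461, 1/3 · 0.022727 = 0.0075758; with total 0.058141.
By Bayes' rule, P(urn B | data) = (0.0029461) / (0.058141) = 0.050672.

0.051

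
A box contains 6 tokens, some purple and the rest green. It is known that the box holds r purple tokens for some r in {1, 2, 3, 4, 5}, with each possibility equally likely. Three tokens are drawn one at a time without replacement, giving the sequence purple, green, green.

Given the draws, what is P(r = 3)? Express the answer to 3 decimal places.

For each hypothesis, P(data | H) works out to: P(data | r = 1) = (1/6)(5/5)(4/4) = 1/6; P(data | r = 2) = (2/6)(4/5)(3/4) = 1/5; P(data | r = 3) = (3/6)(3/5)(2/4) = 3/20; P(data | r = 4) = (4/6)(2/5)(1/4) = 1/15; P(data | r = 5) = (5/6)(1/5)(0/4) = 0.
Multiplying each by its prior: 1/5 · 1/6 = 1/30, 1/5 · 1/5 = 1/25, 1/5 · 3/20 = 3/100, 1/5 · 1/15 = 1/75, 1/5 · 0 = 0; these sum to 7/60.
So P(r = 3 | data) = (3/100) / (7/60) = 9/35.

0.257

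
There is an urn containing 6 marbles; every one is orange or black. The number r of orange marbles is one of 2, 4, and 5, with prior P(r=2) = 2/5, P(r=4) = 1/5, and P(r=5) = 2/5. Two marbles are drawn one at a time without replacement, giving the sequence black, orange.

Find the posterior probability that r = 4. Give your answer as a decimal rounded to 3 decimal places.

0.235

For each hypothesis, P(data | H) works out to: P(data | r = 2) = (4/6)(2/5) = 4/15; P(data | r = 4) = (2/6)(4/5) = 4/15; P(data | r = 5) = (1/6)(5/5) = 1/6.
Weighting by the prior gives 2/5 · 4/15 = 8/75, 1/5 · 4/15 = 4/75, 2/5 · 1/6 = 1/15; these sum to 17/75.
Hence P(r = 4 | data) = (4/75) / (17/75) = 4/17.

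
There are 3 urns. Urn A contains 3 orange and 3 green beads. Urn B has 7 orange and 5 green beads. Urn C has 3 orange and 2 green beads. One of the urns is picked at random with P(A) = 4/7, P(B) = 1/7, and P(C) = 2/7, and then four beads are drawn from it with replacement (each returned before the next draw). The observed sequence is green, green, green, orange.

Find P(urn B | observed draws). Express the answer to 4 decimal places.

0.1144

Under each hypothesis, the probability of the observed sequence is: P(data | urn A) = (3/6)(3/6)(3/6)(3/6) = 0.0625; P(data | urn B) = (5/12)(5/12)(5/12)(7/12) = 0.042197; P(data | urn C) = (2/5)(2/5)(2/5)(3/5) = 0.0384.
Multiplying each by its prior: 4/7 · 0.0625 = 0.035714, 1/7 · 0.042197 = 0.0060282, 2/7 · 0.0384 = 0.010971; with total 0.052714.
Therefore the posterior P(urn B | data) = (0.0060282) / (0.052714) = 0.11436.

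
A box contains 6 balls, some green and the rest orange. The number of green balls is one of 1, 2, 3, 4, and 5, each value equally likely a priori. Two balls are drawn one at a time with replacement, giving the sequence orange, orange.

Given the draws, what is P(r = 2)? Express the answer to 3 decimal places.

0.291

Compute the likelihood of the observed sequence for each case: P(data | r = 1) = (5/6)(5/6) = 25/36; P(data | r = 2) = (4/6)(4/6) = 4/9; P(data | r = 3) = (3/6)(3/6) = 1/4; P(data | r = 4) = (2/6)(2/6) = 1/9; P(data | r = 5) = (1/6)(1/6) = 1/36.
Multiplying each by its prior: 1/5 · 25/36 = 5/36, 1/5 · 4/9 = 4/45, 1/5 · 1/4 = 1/20, 1/5 · 1/9 = 1/45, 1/5 · 1/36 = 1/180; summing to 11/36.
So P(r = 2 | data) = (4/45) / (11/36) = 16/55.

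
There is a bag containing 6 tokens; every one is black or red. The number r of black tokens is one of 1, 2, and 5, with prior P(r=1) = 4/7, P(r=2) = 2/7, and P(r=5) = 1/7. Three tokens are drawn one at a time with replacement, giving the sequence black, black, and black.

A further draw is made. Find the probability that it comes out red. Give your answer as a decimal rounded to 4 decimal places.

0.2402

Under each hypothesis, the probability of the observed sequence is: P(data | r = 1) = (1/6)(1/6)(1/6) = 0.0046296; P(data | r = 2) = (2/6)(2/6)(2/6) = 0.037037; P(data | r = 5) = (5/6)(5/6)(5/6) = 0.5787.
Multiplying each by its prior: 4/7 · 0.0046296 = 0.0026455, 2/7 · 0.037037 = 0.010582, 1/7 · 0.5787 = 0.082672; these sum to 0.095899.
Dividing through by the total gives posterior P(r = 1 | data) = 0.027586, P(r = 2 | data) = 0.11034, P(r = 5 | data) = 0.86207.
Averaging over the posterior, P(red next | data) = (5/6)(0.027586) + (2/3)(0.11034) + (1/6)(0.86207) = 0.24023.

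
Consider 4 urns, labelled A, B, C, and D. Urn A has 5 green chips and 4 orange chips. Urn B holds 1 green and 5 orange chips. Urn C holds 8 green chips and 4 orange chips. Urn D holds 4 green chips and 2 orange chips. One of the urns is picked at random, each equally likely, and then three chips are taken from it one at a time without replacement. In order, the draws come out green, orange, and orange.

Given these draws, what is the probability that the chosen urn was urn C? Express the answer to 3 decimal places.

0.171

Under each hypothesis, the probability of the observed sequence is: P(data | urn A) = (5/9)(4/8)(3/7) = 0.11905; P(data | urn B) = (1/6)(5/5)(4/4) = 0.16667; P(data | urn C) = (8/12)(4/11)(3/10) = 0.072727; P(data | urn D) = (4/6)(2/5)(1/4) = 0.066667.
Multiplying each by its prior: 1/4 · 0.11905 = 0.029762, 1/4 · 0.16667 = 0.041667, 1/4 · 0.072727 = 0.018182, 1/4 · 0.066667 = 0.016667; summing to 0.10628.
By Bayes' rule, P(urn C | data) = (0.018182) / (0.10628) = 0.17108.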